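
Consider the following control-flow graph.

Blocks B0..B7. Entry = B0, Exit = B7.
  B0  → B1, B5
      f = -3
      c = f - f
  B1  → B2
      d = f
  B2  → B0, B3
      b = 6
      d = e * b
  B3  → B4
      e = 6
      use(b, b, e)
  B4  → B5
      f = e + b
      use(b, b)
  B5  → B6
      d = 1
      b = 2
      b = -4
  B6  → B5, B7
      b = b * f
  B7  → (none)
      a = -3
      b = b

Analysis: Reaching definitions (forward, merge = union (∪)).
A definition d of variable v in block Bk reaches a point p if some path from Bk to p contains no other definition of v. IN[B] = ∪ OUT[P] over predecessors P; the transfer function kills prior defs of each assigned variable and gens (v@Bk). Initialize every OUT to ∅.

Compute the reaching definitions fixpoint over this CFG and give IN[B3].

Per-block solution:
  B0:  IN={b@B2, c@B0, d@B2, f@B0}  OUT={b@B2, c@B0, d@B2, f@B0}
  B1:  IN={b@B2, c@B0, d@B2, f@B0}  OUT={b@B2, c@B0, d@B1, f@B0}
  B2:  IN={b@B2, c@B0, d@B1, f@B0}  OUT={b@B2, c@B0, d@B2, f@B0}
  B3:  IN={b@B2, c@B0, d@B2, f@B0}  OUT={b@B2, c@B0, d@B2, e@B3, f@B0}
  B4:  IN={b@B2, c@B0, d@B2, e@B3, f@B0}  OUT={b@B2, c@B0, d@B2, e@B3, f@B4}
  B5:  IN={b@B2, b@B6, c@B0, d@B2, d@B5, e@B3, f@B0, f@B4}  OUT={b@B5, c@B0, d@B5, e@B3, f@B0, f@B4}
  B6:  IN={b@B5, c@B0, d@B5, e@B3, f@B0, f@B4}  OUT={b@B6, c@B0, d@B5, e@B3, f@B0, f@B4}
  B7:  IN={b@B6, c@B0, d@B5, e@B3, f@B0, f@B4}  OUT={a@B7, b@B7, c@B0, d@B5, e@B3, f@B0, f@B4}

Merge at B3: IN[B3] = OUT[B2] = {b@B2, c@B0, d@B2, f@B0}

Answer: {b@B2, c@B0, d@B2, f@B0}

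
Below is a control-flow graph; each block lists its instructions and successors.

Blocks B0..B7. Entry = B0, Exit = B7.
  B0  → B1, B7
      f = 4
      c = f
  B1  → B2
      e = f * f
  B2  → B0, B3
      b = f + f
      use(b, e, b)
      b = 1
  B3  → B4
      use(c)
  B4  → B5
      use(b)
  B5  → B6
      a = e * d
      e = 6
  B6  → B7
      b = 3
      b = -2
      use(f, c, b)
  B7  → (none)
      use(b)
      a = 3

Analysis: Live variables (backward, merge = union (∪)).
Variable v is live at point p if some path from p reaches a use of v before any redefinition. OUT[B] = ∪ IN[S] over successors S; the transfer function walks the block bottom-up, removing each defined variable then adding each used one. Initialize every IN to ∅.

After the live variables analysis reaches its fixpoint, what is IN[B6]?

Fixpoint table:
  B0:  IN={b, d}  OUT={b, c, d, f}
  B1:  IN={c, d, f}  OUT={c, d, e, f}
  B2:  IN={c, d, e, f}  OUT={b, c, d, e, f}
  B3:  IN={b, c, d, e, f}  OUT={b, c, d, e, f}
  B4:  IN={b, c, d, e, f}  OUT={c, d, e, f}
  B5:  IN={c, d, e, f}  OUT={c, f}
  B6:  IN={c, f}  OUT={b}
  B7:  IN={b}  OUT={}

Merge at B6: OUT[B6] = IN[B7] = {b}
Applying B6's transfer function to that OUT value gives IN[B6] (row B6 above).

Answer: {c, f}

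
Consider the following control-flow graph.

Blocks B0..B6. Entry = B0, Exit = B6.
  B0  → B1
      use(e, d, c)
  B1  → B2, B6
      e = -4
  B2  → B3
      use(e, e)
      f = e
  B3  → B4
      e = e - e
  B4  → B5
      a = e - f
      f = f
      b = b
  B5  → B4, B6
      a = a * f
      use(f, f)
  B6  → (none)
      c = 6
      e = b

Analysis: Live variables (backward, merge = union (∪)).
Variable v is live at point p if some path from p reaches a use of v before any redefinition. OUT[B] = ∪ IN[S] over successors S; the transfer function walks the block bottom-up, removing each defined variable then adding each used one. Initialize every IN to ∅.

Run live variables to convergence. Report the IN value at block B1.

Answer: {b}

Working:
Per-block solution:
  B0: | IN={b, c, d, e} | OUT={b}
  B1: | IN={b} | OUT={b, e}
  B2: | IN={b, e} | OUT={b, e, f}
  B3: | IN={b, e, f} | OUT={b, e, f}
  B4: | IN={b, e, f} | OUT={a, b, e, f}
  B5: | IN={a, b, e, f} | OUT={b, e, f}
  B6: | IN={b} | OUT={}

Merge at B1: OUT[B1] = IN[B2] ⊔ IN[B6] = {b, e}
Applying B1's transfer function to that OUT value gives IN[B1] (row B1 above).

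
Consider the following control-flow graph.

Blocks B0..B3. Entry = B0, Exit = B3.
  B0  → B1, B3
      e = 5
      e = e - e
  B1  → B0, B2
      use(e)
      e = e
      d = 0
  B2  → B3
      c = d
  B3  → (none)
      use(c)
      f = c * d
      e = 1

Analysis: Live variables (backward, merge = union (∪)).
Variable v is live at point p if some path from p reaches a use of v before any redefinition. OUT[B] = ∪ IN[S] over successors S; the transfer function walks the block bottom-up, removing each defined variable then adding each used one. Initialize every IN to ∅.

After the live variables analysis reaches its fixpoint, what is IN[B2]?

Answer: {d}

Trace:
Converged values:
  B0:   IN={c, d}   OUT={c, d, e}
  B1:   IN={c, e}   OUT={c, d}
  B2:   IN={d}   OUT={c, d}
  B3:   IN={c, d}   OUT={}

Merge at B2: OUT[B2] = IN[B3] = {c, d}
Applying B2's transfer function to that OUT value gives IN[B2] (row B2 above).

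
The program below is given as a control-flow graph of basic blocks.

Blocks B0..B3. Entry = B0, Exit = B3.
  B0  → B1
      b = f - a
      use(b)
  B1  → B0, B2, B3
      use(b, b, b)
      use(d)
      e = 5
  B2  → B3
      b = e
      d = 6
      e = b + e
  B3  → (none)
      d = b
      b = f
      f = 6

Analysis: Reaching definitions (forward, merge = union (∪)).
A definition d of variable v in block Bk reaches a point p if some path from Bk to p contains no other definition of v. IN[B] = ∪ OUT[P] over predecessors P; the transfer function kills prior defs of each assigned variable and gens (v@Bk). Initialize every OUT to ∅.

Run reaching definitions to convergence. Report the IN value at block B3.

Answer: {b@B0, b@B2, d@B2, e@B1, e@B2}

Derivation:
Fixpoint table:
  B0:   IN={b@B0, e@B1}   OUT={b@B0, e@B1}
  B1:   IN={b@B0, e@B1}   OUT={b@B0, e@B1}
  B2:   IN={b@B0, e@B1}   OUT={b@B2, d@B2, e@B2}
  B3:   IN={b@B0, b@B2, d@B2, e@B1, e@B2}   OUT={b@B3, d@B3, e@B1, e@B2, f@B3}

Merge at B3: IN[B3] = OUT[B1] ⊔ OUT[B2] = {b@B0, b@B2, d@B2, e@B1, e@B2}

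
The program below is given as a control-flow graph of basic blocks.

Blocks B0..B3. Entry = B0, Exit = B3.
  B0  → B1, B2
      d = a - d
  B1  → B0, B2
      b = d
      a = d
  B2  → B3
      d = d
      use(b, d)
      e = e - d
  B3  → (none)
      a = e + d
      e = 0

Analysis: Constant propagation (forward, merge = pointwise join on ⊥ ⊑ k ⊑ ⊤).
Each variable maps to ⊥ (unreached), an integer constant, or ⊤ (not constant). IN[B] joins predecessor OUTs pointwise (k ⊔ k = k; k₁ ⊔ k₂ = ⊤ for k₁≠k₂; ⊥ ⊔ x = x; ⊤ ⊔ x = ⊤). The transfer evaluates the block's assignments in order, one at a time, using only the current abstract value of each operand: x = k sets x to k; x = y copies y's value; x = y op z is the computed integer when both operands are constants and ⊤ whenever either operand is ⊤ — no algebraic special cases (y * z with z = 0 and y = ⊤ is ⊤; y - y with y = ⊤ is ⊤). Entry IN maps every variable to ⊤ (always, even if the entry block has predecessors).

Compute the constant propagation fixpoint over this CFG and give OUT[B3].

Fixpoint table:
  B0: | IN=(all ⊤) | OUT=(all ⊤)
  B1: | IN=(all ⊤) | OUT=(all ⊤)
  B2: | IN=(all ⊤) | OUT=(all ⊤)
  B3: | IN=(all ⊤) | OUT={e:0; rest ⊤}

Merge at B3: IN[B3] = OUT[B2] = {a: ⊤, b: ⊤, c: ⊤, d: ⊤, e: ⊤, f: ⊤}
Applying B3's transfer function to that IN value gives OUT[B3] (row B3 above).

Answer: {a: ⊤, b: ⊤, c: ⊤, d: ⊤, e: 0, f: ⊤}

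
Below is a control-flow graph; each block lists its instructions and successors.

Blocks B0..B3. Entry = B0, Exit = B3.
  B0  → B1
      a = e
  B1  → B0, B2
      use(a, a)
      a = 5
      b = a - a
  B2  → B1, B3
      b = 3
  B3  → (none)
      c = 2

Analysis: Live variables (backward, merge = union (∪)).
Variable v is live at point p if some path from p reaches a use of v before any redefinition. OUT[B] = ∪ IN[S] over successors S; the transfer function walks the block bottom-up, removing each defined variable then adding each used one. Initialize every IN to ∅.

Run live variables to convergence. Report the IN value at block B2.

Answer: {a, e}

Trace:
Converged values:
  B0:  IN={e}  OUT={a, e}
  B1:  IN={a, e}  OUT={a, e}
  B2:  IN={a, e}  OUT={a, e}
  B3:  IN={}  OUT={}

Merge at B2: OUT[B2] = IN[B1] ⊔ IN[B3] = {a, e}
Applying B2's transfer function to that OUT value gives IN[B2] (row B2 above).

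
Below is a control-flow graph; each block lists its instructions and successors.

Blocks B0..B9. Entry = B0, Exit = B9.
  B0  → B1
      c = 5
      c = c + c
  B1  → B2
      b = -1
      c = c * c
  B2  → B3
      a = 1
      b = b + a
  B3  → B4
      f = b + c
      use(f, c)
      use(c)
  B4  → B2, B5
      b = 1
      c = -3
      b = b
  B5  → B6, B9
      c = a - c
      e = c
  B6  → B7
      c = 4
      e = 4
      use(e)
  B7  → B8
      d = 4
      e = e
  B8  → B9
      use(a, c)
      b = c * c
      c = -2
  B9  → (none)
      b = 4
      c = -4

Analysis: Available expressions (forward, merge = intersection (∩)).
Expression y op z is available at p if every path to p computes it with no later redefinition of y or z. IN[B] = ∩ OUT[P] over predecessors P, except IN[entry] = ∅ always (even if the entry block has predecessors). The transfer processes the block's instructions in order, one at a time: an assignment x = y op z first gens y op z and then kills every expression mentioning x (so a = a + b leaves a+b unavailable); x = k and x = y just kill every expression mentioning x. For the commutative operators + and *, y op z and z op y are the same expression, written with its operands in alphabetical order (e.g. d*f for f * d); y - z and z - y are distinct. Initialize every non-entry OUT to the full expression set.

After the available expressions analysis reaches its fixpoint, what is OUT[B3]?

Answer: {b+c}

Working:
Converged values:
  B0:  IN={}  OUT={}
  B1:  IN={}  OUT={}
  B2:  IN={}  OUT={}
  B3:  IN={}  OUT={b+c}
  B4:  IN={b+c}  OUT={}
  B5:  IN={}  OUT={}
  B6:  IN={}  OUT={}
  B7:  IN={}  OUT={}
  B8:  IN={}  OUT={}
  B9:  IN={}  OUT={}

Merge at B3: IN[B3] = OUT[B2] = {}
Applying B3's transfer function to that IN value gives OUT[B3] (row B3 above).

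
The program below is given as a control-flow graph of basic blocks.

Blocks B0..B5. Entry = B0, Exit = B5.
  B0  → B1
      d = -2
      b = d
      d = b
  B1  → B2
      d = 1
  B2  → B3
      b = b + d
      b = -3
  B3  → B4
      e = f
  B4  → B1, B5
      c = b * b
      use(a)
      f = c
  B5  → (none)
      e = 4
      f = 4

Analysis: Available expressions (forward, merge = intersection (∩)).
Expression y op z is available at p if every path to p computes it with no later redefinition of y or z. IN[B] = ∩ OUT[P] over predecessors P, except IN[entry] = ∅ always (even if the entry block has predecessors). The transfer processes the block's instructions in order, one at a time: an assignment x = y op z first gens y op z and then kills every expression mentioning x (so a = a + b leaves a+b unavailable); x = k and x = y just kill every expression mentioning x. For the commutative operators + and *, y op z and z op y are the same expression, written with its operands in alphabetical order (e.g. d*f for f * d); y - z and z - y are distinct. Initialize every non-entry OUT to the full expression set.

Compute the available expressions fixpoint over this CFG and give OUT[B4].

Answer: {b*b}

Trace:
Per-block solution:
  B0: | IN={} | OUT={}
  B1: | IN={} | OUT={}
  B2: | IN={} | OUT={}
  B3: | IN={} | OUT={}
  B4: | IN={} | OUT={b*b}
  B5: | IN={b*b} | OUT={b*b}

Merge at B4: IN[B4] = OUT[B3] = {}
Applying B4's transfer function to that IN value gives OUT[B4] (row B4 above).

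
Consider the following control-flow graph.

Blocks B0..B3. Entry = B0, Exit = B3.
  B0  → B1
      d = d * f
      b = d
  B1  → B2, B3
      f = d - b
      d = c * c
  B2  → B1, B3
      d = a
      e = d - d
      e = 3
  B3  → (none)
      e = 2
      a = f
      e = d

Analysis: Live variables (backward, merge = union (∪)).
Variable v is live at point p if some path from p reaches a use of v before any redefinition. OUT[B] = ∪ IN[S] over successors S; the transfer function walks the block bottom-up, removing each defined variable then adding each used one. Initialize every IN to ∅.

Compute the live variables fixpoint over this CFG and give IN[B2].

Per-block solution:
  B0: | IN={a, c, d, f} | OUT={a, b, c, d}
  B1: | IN={a, b, c, d} | OUT={a, b, c, d, f}
  B2: | IN={a, b, c, f} | OUT={a, b, c, d, f}
  B3: | IN={d, f} | OUT={}

Merge at B2: OUT[B2] = IN[B1] ⊔ IN[B3] = {a, b, c, d, f}
Applying B2's transfer function to that OUT value gives IN[B2] (row B2 above).

Answer: {a, b, c, f}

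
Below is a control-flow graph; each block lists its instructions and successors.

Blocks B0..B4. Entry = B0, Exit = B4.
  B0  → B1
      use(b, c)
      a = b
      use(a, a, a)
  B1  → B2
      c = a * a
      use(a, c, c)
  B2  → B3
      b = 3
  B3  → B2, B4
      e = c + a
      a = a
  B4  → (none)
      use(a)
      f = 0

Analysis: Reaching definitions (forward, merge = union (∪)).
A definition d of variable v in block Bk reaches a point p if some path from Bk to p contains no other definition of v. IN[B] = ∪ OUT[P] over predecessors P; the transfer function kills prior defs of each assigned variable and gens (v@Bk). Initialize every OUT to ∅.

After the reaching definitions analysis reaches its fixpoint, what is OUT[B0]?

Fixpoint table:
  B0:  IN={}  OUT={a@B0}
  B1:  IN={a@B0}  OUT={a@B0, c@B1}
  B2:  IN={a@B0, a@B3, b@B2, c@B1, e@B3}  OUT={a@B0, a@B3, b@B2, c@B1, e@B3}
  B3:  IN={a@B0, a@B3, b@B2, c@B1, e@B3}  OUT={a@B3, b@B2, c@B1, e@B3}
  B4:  IN={a@B3, b@B2, c@B1, e@B3}  OUT={a@B3, b@B2, c@B1, e@B3, f@B4}

B0 is the boundary node: IN[B0] = {}
Applying B0's transfer function to that IN value gives OUT[B0] (row B0 above).

Answer: {a@B0}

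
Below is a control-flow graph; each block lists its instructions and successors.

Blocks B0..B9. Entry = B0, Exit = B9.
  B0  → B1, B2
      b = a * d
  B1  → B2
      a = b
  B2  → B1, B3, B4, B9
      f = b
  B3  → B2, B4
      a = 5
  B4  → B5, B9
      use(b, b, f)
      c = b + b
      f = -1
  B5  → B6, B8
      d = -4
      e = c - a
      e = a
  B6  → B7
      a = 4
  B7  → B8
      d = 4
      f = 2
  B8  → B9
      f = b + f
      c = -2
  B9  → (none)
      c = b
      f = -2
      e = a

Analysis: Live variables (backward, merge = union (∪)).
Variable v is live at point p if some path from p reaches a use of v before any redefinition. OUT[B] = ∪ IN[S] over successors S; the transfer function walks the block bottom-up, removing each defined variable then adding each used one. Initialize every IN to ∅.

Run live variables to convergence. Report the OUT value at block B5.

Answer: {a, b, f}

Trace:
Per-block solution:
  B0: | IN={a, d} | OUT={a, b}
  B1: | IN={b} | OUT={a, b}
  B2: | IN={a, b} | OUT={a, b, f}
  B3: | IN={b, f} | OUT={a, b, f}
  B4: | IN={a, b, f} | OUT={a, b, c, f}
  B5: | IN={a, b, c, f} | OUT={a, b, f}
  B6: | IN={b} | OUT={a, b}
  B7: | IN={a, b} | OUT={a, b, f}
  B8: | IN={a, b, f} | OUT={a, b}
  B9: | IN={a, b} | OUT={}

Merge at B5: OUT[B5] = IN[B6] ⊔ IN[B8] = {a, b, f}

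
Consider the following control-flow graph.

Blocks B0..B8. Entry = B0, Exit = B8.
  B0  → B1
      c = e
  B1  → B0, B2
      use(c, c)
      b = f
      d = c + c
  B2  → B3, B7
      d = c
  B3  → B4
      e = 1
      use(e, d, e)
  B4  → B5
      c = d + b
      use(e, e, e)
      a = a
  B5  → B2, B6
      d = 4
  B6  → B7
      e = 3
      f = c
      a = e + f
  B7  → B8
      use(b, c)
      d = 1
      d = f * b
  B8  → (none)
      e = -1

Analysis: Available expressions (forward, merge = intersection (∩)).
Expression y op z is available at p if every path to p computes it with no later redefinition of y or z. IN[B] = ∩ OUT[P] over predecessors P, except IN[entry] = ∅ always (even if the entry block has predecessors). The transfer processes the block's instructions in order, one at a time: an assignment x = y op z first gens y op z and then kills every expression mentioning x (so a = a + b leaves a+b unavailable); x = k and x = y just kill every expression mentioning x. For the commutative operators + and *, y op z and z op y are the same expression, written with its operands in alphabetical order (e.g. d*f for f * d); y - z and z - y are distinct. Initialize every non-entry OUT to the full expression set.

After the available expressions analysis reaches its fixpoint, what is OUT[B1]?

Fixpoint table:
  B0:  IN={}  OUT={}
  B1:  IN={}  OUT={c+c}
  B2:  IN={}  OUT={}
  B3:  IN={}  OUT={}
  B4:  IN={}  OUT={b+d}
  B5:  IN={b+d}  OUT={}
  B6:  IN={}  OUT={e+f}
  B7:  IN={}  OUT={b*f}
  B8:  IN={b*f}  OUT={b*f}

Merge at B1: IN[B1] = OUT[B0] = {}
Applying B1's transfer function to that IN value gives OUT[B1] (row B1 above).

Answer: {c+c}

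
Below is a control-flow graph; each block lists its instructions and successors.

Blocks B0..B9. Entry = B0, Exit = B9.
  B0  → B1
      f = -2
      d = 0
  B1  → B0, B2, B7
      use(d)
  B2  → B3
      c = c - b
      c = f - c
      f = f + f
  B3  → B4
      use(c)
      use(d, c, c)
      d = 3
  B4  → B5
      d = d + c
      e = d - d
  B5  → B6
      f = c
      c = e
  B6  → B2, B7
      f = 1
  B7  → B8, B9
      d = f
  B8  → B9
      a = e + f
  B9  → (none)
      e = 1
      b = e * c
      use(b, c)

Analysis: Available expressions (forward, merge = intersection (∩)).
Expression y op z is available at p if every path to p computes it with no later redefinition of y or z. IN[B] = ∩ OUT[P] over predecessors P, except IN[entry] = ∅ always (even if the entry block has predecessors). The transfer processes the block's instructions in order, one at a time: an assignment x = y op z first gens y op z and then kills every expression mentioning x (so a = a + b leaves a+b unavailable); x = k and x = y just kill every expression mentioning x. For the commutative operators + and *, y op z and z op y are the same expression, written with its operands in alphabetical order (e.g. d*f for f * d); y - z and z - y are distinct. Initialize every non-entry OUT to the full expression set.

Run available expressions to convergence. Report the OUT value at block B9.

Answer: {c*e}

Derivation:
Per-block solution:
  B0:   IN={}   OUT={}
  B1:   IN={}   OUT={}
  B2:   IN={}   OUT={}
  B3:   IN={}   OUT={}
  B4:   IN={}   OUT={d-d}
  B5:   IN={d-d}   OUT={d-d}
  B6:   IN={d-d}   OUT={d-d}
  B7:   IN={}   OUT={}
  B8:   IN={}   OUT={e+f}
  B9:   IN={}   OUT={c*e}

Merge at B9: IN[B9] = OUT[B7] ∩ OUT[B8] = {}
Applying B9's transfer function to that IN value gives OUT[B9] (row B9 above).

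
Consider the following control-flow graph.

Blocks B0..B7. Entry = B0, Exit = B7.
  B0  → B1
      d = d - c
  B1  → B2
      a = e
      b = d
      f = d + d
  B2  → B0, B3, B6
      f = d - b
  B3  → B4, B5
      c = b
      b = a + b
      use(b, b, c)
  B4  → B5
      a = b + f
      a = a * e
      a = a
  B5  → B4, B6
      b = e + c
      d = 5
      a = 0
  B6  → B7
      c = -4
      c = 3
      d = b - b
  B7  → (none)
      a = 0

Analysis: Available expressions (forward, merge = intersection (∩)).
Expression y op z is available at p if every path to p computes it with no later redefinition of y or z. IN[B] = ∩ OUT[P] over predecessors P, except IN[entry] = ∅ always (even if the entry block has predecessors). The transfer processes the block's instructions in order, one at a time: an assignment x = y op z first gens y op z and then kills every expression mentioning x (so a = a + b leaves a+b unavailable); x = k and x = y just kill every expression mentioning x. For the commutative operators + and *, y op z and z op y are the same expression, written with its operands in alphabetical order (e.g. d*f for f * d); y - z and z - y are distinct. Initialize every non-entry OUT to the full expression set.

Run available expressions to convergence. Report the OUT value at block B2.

Answer: {d+d, d-b}

Working:
Converged values:
  B0:  IN={}  OUT={}
  B1:  IN={}  OUT={d+d}
  B2:  IN={d+d}  OUT={d+d, d-b}
  B3:  IN={d+d, d-b}  OUT={d+d}
  B4:  IN={}  OUT={b+f}
  B5:  IN={}  OUT={c+e}
  B6:  IN={}  OUT={b-b}
  B7:  IN={b-b}  OUT={b-b}

Merge at B2: IN[B2] = OUT[B1] = {d+d}
Applying B2's transfer function to that IN value gives OUT[B2] (row B2 above).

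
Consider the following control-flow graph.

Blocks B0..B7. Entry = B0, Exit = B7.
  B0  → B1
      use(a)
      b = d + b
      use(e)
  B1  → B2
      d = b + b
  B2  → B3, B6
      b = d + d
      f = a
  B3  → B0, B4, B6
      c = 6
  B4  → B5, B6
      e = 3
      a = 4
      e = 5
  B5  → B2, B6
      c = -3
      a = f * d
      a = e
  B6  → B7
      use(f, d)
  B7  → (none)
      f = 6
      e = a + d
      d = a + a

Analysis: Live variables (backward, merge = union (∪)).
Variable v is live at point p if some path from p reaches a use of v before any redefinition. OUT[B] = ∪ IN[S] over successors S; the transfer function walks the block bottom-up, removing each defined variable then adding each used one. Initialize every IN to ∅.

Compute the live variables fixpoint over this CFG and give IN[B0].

Answer: {a, b, d, e}

Derivation:
Per-block solution:
  B0: | IN={a, b, d, e} | OUT={a, b, e}
  B1: | IN={a, b, e} | OUT={a, d, e}
  B2: | IN={a, d, e} | OUT={a, b, d, e, f}
  B3: | IN={a, b, d, e, f} | OUT={a, b, d, e, f}
  B4: | IN={d, f} | OUT={a, d, e, f}
  B5: | IN={d, e, f} | OUT={a, d, e, f}
  B6: | IN={a, d, f} | OUT={a, d}
  B7: | IN={a, d} | OUT={}

Merge at B0: OUT[B0] = IN[B1] = {a, b, e}
Applying B0's transfer function to that OUT value gives IN[B0] (row B0 above).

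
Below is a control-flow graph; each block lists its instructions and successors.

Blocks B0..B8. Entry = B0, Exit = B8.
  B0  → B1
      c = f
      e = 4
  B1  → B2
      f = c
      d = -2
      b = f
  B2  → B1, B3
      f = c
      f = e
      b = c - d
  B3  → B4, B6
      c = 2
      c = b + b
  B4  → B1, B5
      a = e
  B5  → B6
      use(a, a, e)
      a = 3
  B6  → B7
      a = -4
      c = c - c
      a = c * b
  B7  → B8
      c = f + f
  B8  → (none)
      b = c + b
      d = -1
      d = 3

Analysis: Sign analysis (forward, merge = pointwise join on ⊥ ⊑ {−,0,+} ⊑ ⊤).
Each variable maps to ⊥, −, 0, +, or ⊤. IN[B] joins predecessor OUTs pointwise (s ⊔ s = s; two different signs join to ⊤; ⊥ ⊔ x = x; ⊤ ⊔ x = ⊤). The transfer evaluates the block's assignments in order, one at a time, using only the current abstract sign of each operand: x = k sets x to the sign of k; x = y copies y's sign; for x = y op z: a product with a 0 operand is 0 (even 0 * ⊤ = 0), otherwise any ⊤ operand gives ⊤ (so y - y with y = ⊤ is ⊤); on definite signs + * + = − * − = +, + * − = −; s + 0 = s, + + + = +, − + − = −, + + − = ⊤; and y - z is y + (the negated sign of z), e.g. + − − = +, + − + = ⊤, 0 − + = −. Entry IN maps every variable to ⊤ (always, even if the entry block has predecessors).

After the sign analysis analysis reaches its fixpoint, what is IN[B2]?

Per-block solution:
  B0:   IN=(all ⊤)   OUT={e:+; rest ⊤}
  B1:   IN={e:+; rest ⊤}   OUT={d:-, e:+; rest ⊤}
  B2:   IN={d:-, e:+; rest ⊤}   OUT={d:-, e:+, f:+; rest ⊤}
  B3:   IN={d:-, e:+, f:+; rest ⊤}   OUT={d:-, e:+, f:+; rest ⊤}
  B4:   IN={d:-, e:+, f:+; rest ⊤}   OUT={a:+, d:-, e:+, f:+; rest ⊤}
  B5:   IN={a:+, d:-, e:+, f:+; rest ⊤}   OUT={a:+, d:-, e:+, f:+; rest ⊤}
  B6:   IN={d:-, e:+, f:+; rest ⊤}   OUT={d:-, e:+, f:+; rest ⊤}
  B7:   IN={d:-, e:+, f:+; rest ⊤}   OUT={c:+, d:-, e:+, f:+; rest ⊤}
  B8:   IN={c:+, d:-, e:+, f:+; rest ⊤}   OUT={c:+, d:+, e:+, f:+; rest ⊤}

Merge at B2: IN[B2] = OUT[B1] = {a: ⊤, b: ⊤, c: ⊤, d: -, e: +, f: ⊤}

Answer: {a: ⊤, b: ⊤, c: ⊤, d: -, e: +, f: ⊤}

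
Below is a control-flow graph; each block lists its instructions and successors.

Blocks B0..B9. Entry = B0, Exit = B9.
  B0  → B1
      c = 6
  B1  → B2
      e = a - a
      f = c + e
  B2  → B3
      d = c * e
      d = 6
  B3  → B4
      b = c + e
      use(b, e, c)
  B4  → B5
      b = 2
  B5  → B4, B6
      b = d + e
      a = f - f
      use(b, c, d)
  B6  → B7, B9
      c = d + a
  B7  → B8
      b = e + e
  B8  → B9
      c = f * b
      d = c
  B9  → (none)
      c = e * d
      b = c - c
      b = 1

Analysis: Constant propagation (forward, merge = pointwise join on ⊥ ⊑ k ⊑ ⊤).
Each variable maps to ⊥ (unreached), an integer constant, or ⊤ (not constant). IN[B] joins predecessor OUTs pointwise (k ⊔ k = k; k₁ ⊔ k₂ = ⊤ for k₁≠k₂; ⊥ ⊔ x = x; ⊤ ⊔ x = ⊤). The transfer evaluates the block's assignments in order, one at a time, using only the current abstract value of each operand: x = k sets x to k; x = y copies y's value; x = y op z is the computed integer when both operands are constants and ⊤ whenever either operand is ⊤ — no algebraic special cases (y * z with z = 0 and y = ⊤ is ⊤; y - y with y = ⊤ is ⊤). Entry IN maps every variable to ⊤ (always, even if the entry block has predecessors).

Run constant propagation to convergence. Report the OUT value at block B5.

Per-block solution:
  B0:  IN=(all ⊤)  OUT={c:6; rest ⊤}
  B1:  IN={c:6; rest ⊤}  OUT={c:6; rest ⊤}
  B2:  IN={c:6; rest ⊤}  OUT={c:6, d:6; rest ⊤}
  B3:  IN={c:6, d:6; rest ⊤}  OUT={c:6, d:6; rest ⊤}
  B4:  IN={c:6, d:6; rest ⊤}  OUT={b:2, c:6, d:6; rest ⊤}
  B5:  IN={b:2, c:6, d:6; rest ⊤}  OUT={c:6, d:6; rest ⊤}
  B6:  IN={c:6, d:6; rest ⊤}  OUT={d:6; rest ⊤}
  B7:  IN={d:6; rest ⊤}  OUT={d:6; rest ⊤}
  B8:  IN={d:6; rest ⊤}  OUT=(all ⊤)
  B9:  IN=(all ⊤)  OUT={b:1; rest ⊤}

Merge at B5: IN[B5] = OUT[B4] = {a: ⊤, b: 2, c: 6, d: 6, e: ⊤, f: ⊤}
Applying B5's transfer function to that IN value gives OUT[B5] (row B5 above).

Answer: {a: ⊤, b: ⊤, c: 6, d: 6, e: ⊤, f: ⊤}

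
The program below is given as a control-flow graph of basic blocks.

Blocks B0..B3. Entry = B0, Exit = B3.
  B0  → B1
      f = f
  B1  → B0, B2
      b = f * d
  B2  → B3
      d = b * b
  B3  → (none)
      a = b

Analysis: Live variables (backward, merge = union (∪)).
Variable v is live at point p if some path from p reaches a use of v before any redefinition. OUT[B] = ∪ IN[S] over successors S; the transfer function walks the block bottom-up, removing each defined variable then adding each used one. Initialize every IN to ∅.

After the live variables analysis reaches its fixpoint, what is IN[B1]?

Converged values:
  B0:  IN={d, f}  OUT={d, f}
  B1:  IN={d, f}  OUT={b, d, f}
  B2:  IN={b}  OUT={b}
  B3:  IN={b}  OUT={}

Merge at B1: OUT[B1] = IN[B0] ⊔ IN[B2] = {b, d, f}
Applying B1's transfer function to that OUT value gives IN[B1] (row B1 above).

Answer: {d, f}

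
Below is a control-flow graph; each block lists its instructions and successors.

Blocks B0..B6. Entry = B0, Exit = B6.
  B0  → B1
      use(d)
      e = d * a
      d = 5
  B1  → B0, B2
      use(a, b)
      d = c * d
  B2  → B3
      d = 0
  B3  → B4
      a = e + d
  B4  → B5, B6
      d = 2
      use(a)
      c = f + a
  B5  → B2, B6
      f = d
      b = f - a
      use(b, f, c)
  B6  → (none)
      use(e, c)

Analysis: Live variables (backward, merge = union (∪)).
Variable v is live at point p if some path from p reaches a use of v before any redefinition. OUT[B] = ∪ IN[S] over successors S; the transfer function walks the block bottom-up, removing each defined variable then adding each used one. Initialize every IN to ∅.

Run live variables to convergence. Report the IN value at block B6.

Per-block solution:
  B0:  IN={a, b, c, d, f}  OUT={a, b, c, d, e, f}
  B1:  IN={a, b, c, d, e, f}  OUT={a, b, c, d, e, f}
  B2:  IN={e, f}  OUT={d, e, f}
  B3:  IN={d, e, f}  OUT={a, e, f}
  B4:  IN={a, e, f}  OUT={a, c, d, e}
  B5:  IN={a, c, d, e}  OUT={c, e, f}
  B6:  IN={c, e}  OUT={}

B6 is the boundary node: OUT[B6] = {}
Applying B6's transfer function to that OUT value gives IN[B6] (row B6 above).

Answer: {c, e}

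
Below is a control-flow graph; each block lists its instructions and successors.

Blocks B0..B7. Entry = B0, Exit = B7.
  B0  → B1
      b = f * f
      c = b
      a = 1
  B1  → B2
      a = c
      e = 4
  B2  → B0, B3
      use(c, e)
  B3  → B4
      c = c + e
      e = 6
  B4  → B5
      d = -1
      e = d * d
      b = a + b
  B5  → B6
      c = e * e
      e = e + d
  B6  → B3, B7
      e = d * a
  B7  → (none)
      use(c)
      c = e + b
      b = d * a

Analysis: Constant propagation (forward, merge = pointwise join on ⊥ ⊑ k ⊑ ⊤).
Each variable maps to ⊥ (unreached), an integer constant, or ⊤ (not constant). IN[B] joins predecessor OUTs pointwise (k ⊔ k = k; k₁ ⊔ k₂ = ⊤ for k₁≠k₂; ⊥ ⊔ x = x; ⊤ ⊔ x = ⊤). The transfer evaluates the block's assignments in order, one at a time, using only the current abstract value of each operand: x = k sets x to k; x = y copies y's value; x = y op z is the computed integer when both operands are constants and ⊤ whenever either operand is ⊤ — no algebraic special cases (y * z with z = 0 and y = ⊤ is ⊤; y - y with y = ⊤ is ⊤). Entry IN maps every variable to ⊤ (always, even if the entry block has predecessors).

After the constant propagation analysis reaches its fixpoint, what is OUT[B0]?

Answer: {a: 1, b: ⊤, c: ⊤, d: ⊤, e: ⊤, f: ⊤}

Derivation:
Per-block solution:
  B0:   IN=(all ⊤)   OUT={a:1; rest ⊤}
  B1:   IN={a:1; rest ⊤}   OUT={e:4; rest ⊤}
  B2:   IN={e:4; rest ⊤}   OUT={e:4; rest ⊤}
  B3:   IN=(all ⊤)   OUT={e:6; rest ⊤}
  B4:   IN={e:6; rest ⊤}   OUT={d:-1, e:1; rest ⊤}
  B5:   IN={d:-1, e:1; rest ⊤}   OUT={c:1, d:-1, e:0; rest ⊤}
  B6:   IN={c:1, d:-1, e:0; rest ⊤}   OUT={c:1, d:-1; rest ⊤}
  B7:   IN={c:1, d:-1; rest ⊤}   OUT={d:-1; rest ⊤}

Merge at B0 (entry node, so the boundary value (all ⊤) is joined with the incoming edge(s)): IN[B0] = (all ⊤) ⊔ OUT[B2] = {a: ⊤, b: ⊤, c: ⊤, d: ⊤, e: ⊤, f: ⊤}
Applying B0's transfer function to that IN value gives OUT[B0] (row B0 above).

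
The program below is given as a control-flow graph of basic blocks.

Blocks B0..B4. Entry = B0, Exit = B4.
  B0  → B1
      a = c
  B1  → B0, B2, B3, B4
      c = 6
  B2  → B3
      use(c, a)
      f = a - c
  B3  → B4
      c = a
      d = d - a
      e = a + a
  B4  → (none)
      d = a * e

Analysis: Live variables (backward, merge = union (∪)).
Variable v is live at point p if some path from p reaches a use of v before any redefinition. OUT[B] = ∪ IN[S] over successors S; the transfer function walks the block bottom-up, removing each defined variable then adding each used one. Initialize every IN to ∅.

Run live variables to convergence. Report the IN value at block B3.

Answer: {a, d}

Derivation:
Per-block solution:
  B0: | IN={c, d, e} | OUT={a, d, e}
  B1: | IN={a, d, e} | OUT={a, c, d, e}
  B2: | IN={a, c, d} | OUT={a, d}
  B3: | IN={a, d} | OUT={a, e}
  B4: | IN={a, e} | OUT={}

Merge at B3: OUT[B3] = IN[B4] = {a, e}
Applying B3's transfer function to that OUT value gives IN[B3] (row B3 above).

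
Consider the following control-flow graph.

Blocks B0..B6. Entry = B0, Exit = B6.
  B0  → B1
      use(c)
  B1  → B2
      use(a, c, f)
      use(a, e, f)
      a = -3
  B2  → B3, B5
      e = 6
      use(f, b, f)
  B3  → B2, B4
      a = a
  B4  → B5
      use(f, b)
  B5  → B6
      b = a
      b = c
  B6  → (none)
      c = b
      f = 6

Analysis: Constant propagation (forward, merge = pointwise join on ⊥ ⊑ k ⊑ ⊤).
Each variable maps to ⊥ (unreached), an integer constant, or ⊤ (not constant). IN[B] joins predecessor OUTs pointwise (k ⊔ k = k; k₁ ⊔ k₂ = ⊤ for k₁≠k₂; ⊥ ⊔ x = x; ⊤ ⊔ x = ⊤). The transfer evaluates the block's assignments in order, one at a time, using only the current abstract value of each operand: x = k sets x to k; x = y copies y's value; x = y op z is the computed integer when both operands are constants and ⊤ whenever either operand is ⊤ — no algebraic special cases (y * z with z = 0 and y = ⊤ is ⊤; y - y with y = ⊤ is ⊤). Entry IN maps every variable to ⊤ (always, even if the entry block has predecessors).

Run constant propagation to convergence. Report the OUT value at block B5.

Answer: {a: -3, b: ⊤, c: ⊤, d: ⊤, e: 6, f: ⊤}

Trace:
Fixpoint table:
  B0:   IN=(all ⊤)   OUT=(all ⊤)
  B1:   IN=(all ⊤)   OUT={a:-3; rest ⊤}
  B2:   IN={a:-3; rest ⊤}   OUT={a:-3, e:6; rest ⊤}
  B3:   IN={a:-3, e:6; rest ⊤}   OUT={a:-3, e:6; rest ⊤}
  B4:   IN={a:-3, e:6; rest ⊤}   OUT={a:-3, e:6; rest ⊤}
  B5:   IN={a:-3, e:6; rest ⊤}   OUT={a:-3, e:6; rest ⊤}
  B6:   IN={a:-3, e:6; rest ⊤}   OUT={a:-3, e:6, f:6; rest ⊤}

Merge at B5: IN[B5] = OUT[B2] ⊔ OUT[B4] = {a: -3, b: ⊤, c: ⊤, d: ⊤, e: 6, f: ⊤}
Applying B5's transfer function to that IN value gives OUT[B5] (row B5 above).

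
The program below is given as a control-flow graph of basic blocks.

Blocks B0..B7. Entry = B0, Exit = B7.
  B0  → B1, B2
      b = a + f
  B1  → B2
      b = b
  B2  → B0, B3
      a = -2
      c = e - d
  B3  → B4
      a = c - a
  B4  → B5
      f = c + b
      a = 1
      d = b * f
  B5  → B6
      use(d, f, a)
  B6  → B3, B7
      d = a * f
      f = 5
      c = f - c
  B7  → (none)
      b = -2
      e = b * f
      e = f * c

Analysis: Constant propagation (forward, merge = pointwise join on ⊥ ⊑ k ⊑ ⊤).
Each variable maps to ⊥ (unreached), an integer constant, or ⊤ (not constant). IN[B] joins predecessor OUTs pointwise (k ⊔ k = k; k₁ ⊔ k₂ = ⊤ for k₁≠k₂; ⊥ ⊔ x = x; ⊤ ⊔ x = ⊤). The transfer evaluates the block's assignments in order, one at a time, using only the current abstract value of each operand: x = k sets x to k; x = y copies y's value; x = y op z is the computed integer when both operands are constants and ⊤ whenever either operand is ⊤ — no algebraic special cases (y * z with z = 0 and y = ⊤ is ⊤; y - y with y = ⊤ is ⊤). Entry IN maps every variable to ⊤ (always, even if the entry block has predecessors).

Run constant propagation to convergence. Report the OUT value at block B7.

Answer: {a: 1, b: -2, c: ⊤, d: ⊤, e: ⊤, f: 5}

Trace:
Per-block solution:
  B0:   IN=(all ⊤)   OUT=(all ⊤)
  B1:   IN=(all ⊤)   OUT=(all ⊤)
  B2:   IN=(all ⊤)   OUT={a:-2; rest ⊤}
  B3:   IN=(all ⊤)   OUT=(all ⊤)
  B4:   IN=(all ⊤)   OUT={a:1; rest ⊤}
  B5:   IN={a:1; rest ⊤}   OUT={a:1; rest ⊤}
  B6:   IN={a:1; rest ⊤}   OUT={a:1, f:5; rest ⊤}
  B7:   IN={a:1, f:5; rest ⊤}   OUT={a:1, b:-2, f:5; rest ⊤}

Merge at B7: IN[B7] = OUT[B6] = {a: 1, b: ⊤, c: ⊤, d: ⊤, e: ⊤, f: 5}
Applying B7's transfer function to that IN value gives OUT[B7] (row B7 above).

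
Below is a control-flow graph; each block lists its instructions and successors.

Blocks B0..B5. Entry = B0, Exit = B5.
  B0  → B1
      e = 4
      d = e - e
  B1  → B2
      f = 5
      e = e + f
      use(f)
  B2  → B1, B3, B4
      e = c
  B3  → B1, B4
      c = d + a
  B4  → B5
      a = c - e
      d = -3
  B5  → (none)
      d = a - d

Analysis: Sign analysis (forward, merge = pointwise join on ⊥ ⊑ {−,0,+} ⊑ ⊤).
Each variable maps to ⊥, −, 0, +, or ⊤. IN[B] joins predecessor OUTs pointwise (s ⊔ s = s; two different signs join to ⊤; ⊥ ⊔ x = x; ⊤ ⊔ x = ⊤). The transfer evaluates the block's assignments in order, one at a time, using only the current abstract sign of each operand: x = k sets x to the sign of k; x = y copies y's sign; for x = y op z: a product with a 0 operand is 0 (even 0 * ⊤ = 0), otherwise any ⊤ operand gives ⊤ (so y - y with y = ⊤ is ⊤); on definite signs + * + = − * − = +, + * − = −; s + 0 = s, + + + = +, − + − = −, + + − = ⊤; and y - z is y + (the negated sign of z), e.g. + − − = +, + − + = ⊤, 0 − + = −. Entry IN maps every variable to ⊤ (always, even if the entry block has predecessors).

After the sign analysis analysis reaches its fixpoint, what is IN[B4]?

Fixpoint table:
  B0:   IN=(all ⊤)   OUT={e:+; rest ⊤}
  B1:   IN=(all ⊤)   OUT={f:+; rest ⊤}
  B2:   IN={f:+; rest ⊤}   OUT={f:+; rest ⊤}
  B3:   IN={f:+; rest ⊤}   OUT={f:+; rest ⊤}
  B4:   IN={f:+; rest ⊤}   OUT={d:-, f:+; rest ⊤}
  B5:   IN={d:-, f:+; rest ⊤}   OUT={f:+; rest ⊤}

Merge at B4: IN[B4] = OUT[B2] ⊔ OUT[B3] = {a: ⊤, b: ⊤, c: ⊤, d: ⊤, e: ⊤, f: +}

Answer: {a: ⊤, b: ⊤, c: ⊤, d: ⊤, e: ⊤, f: +}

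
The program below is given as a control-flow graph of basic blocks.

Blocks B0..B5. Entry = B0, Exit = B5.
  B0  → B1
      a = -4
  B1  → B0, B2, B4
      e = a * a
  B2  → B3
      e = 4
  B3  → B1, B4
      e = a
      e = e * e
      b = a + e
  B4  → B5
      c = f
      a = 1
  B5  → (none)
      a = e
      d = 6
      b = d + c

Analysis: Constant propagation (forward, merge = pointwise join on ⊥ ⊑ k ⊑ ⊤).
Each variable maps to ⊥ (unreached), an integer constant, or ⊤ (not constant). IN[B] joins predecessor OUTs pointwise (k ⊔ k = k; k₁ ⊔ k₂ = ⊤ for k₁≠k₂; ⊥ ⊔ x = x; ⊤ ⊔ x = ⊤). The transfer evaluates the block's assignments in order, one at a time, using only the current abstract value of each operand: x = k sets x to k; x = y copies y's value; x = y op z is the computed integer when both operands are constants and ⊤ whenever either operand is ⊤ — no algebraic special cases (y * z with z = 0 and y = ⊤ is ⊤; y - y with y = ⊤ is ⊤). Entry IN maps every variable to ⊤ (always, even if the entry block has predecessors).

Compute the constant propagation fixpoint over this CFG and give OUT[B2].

Answer: {a: -4, b: ⊤, c: ⊤, d: ⊤, e: 4, f: ⊤}

Derivation:
Fixpoint table:
  B0:  IN=(all ⊤)  OUT={a:-4; rest ⊤}
  B1:  IN={a:-4; rest ⊤}  OUT={a:-4, e:16; rest ⊤}
  B2:  IN={a:-4, e:16; rest ⊤}  OUT={a:-4, e:4; rest ⊤}
  B3:  IN={a:-4, e:4; rest ⊤}  OUT={a:-4, b:12, e:16; rest ⊤}
  B4:  IN={a:-4, e:16; rest ⊤}  OUT={a:1, e:16; rest ⊤}
  B5:  IN={a:1, e:16; rest ⊤}  OUT={a:16, d:6, e:16; rest ⊤}

Merge at B2: IN[B2] = OUT[B1] = {a: -4, b: ⊤, c: ⊤, d: ⊤, e: 16, f: ⊤}
Applying B2's transfer function to that IN value gives OUT[B2] (row B2 above).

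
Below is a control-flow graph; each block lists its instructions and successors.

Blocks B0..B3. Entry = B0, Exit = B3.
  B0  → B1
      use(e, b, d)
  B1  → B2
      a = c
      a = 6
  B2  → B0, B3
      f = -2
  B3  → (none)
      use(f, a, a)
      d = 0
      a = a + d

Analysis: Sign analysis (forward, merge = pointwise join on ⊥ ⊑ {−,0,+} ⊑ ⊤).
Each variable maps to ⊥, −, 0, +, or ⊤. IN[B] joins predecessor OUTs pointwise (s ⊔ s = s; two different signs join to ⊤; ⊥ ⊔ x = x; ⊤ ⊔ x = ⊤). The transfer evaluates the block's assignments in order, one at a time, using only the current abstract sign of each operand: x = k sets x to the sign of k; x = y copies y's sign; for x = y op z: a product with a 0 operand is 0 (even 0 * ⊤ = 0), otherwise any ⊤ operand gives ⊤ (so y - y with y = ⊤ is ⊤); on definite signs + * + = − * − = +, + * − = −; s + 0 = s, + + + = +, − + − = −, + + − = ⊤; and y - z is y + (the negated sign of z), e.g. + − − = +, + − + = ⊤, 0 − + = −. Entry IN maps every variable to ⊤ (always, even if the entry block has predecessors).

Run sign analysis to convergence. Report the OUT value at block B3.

Answer: {a: +, b: ⊤, c: ⊤, d: 0, e: ⊤, f: -}

Trace:
Fixpoint table:
  B0:  IN=(all ⊤)  OUT=(all ⊤)
  B1:  IN=(all ⊤)  OUT={a:+; rest ⊤}
  B2:  IN={a:+; rest ⊤}  OUT={a:+, f:-; rest ⊤}
  B3:  IN={a:+, f:-; rest ⊤}  OUT={a:+, d:0, f:-; rest ⊤}

Merge at B3: IN[B3] = OUT[B2] = {a: +, b: ⊤, c: ⊤, d: ⊤, e: ⊤, f: -}
Applying B3's transfer function to that IN value gives OUT[B3] (row B3 above).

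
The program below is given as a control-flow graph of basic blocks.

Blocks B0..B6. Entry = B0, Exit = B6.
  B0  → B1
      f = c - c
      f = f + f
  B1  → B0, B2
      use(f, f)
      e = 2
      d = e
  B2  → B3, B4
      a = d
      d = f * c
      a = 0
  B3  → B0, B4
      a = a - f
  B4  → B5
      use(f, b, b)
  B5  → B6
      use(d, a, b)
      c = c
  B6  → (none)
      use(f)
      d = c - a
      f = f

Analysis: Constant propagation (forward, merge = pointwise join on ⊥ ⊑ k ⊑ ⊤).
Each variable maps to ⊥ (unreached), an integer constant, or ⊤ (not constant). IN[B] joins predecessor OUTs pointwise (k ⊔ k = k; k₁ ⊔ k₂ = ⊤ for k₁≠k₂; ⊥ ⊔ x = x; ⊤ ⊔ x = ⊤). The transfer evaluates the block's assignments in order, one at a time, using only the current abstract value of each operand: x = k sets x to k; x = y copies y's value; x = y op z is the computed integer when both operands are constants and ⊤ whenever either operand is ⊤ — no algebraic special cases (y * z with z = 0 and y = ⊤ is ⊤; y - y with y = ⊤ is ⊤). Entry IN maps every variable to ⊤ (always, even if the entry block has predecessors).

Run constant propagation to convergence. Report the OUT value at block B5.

Answer: {a: ⊤, b: ⊤, c: ⊤, d: ⊤, e: 2, f: ⊤}

Working:
Per-block solution:
  B0:  IN=(all ⊤)  OUT=(all ⊤)
  B1:  IN=(all ⊤)  OUT={d:2, e:2; rest ⊤}
  B2:  IN={d:2, e:2; rest ⊤}  OUT={a:0, e:2; rest ⊤}
  B3:  IN={a:0, e:2; rest ⊤}  OUT={e:2; rest ⊤}
  B4:  IN={e:2; rest ⊤}  OUT={e:2; rest ⊤}
  B5:  IN={e:2; rest ⊤}  OUT={e:2; rest ⊤}
  B6:  IN={e:2; rest ⊤}  OUT={e:2; rest ⊤}

Merge at B5: IN[B5] = OUT[B4] = {a: ⊤, b: ⊤, c: ⊤, d: ⊤, e: 2, f: ⊤}
Applying B5's transfer function to that IN value gives OUT[B5] (row B5 above).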